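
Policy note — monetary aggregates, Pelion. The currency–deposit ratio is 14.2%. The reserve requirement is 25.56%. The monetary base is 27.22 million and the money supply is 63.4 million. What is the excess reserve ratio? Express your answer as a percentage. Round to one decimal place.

9.3%

Using m = M/MB = 63.4/27.22 ≈ 2.329170. Since m = (1 + c)/(c + rr + e), the denominator satisfies c + rr + e = (1 + c)/m = (1 + 0.142) / 2.329170 ≈ 0.490303.
With c = 0.142 and rr = 0.2556, the excess reserve ratio is 0.490303 − 0.142 − 0.2556 = 0.092703.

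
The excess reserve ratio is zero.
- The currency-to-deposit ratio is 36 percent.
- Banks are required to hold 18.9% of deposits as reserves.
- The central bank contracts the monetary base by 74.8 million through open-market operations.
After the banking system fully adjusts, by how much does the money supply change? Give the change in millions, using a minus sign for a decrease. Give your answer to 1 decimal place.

-185.3 million

The money multiplier is m = (1 + c) / (rr + c) = (1 + 0.36) / (0.189 + 0.36) ≈ 2.4772.
The sale removes 74.8 million of base, so ΔM = m × ΔMB = 2.4772 × (−74.8) ≈ -185.2946 million.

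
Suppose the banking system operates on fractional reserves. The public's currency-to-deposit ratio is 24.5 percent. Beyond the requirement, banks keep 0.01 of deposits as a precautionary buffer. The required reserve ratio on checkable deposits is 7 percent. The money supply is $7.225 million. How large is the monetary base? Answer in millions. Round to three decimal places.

The money multiplier is m = (1 + c) / (rr + e + c) = (1 + 0.245) / (0.07 + 0.01 + 0.245) ≈ 3.83077.
MB = M / m = 7.225 / 3.83077 ≈ 1.886 million.

$1.886 million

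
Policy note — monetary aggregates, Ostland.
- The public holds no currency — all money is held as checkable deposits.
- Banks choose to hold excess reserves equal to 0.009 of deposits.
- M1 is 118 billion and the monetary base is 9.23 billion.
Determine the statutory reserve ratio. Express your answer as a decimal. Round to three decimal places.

Using m = M/MB = 118/9.23 ≈ 12.784399. Since m = (1 + c)/(c + rr + e), the denominator satisfies c + rr + e = (1 + c)/m = (1 + 0) / 12.784399 ≈ 0.078220.
With c = 0 and e = 0.009, the statutory reserve ratio is 0.078220 − 0 − 0.009 = 0.06922.

0.069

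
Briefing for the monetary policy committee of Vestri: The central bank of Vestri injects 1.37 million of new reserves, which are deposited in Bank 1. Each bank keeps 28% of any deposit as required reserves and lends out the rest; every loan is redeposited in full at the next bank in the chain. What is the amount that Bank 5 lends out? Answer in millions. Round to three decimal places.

Each bank lends a fraction (1 − rr) = 0.7200 of the deposit it receives, so Bank 5 receives 1.37·0.7200^4 and lends 1.37·0.7200^5 ≈ 0.2651 million.

0.265 million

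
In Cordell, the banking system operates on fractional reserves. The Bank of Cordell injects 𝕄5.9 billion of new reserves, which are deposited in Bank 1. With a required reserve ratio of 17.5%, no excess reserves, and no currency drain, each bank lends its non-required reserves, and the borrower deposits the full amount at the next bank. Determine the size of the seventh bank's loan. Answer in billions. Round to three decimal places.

𝕄1.535 billion

Each bank lends a fraction (1 − rr) = 0.8250 of the deposit it receives, so Bank 7 receives 5.9·0.8250^6 and lends 5.9·0.8250^7 ≈ 1.5347 billion.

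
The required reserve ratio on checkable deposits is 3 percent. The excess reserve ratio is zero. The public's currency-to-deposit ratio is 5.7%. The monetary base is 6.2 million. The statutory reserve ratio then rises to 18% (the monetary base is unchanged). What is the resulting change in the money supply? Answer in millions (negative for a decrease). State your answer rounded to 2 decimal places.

Initially m₁ = (1 + 0.057) / (0.03 + 0.057) ≈ 12.1494, so M₁ = 12.1494 × 6.2 ≈ 75.3263 million.
After the change m₂ = (1 + 0.057) / (0.18 + 0.057) ≈ 4.4599, so M₂ = 4.4599 × 6.2 ≈ 27.6514 million.
ΔM = M₂ − M₁ = 27.6514 − 75.3263 = -47.6749 million.

-47.67 million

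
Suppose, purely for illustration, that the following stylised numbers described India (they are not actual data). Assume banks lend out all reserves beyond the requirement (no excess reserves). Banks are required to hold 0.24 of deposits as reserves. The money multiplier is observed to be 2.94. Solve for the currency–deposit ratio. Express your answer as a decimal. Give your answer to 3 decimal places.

0.152

Using m = 2.94. From m = (1 + c)/(c + rr + e), rearranging gives 1 + c = m·(c + rr + e), so c·(1 − m) = m·(rr + e) − 1.
Hence c = [m·(rr + e) − 1]/(1 − m) = [2.94 × (0.24 + 0) − 1] / (1 − 2.94) ≈ 0.151753.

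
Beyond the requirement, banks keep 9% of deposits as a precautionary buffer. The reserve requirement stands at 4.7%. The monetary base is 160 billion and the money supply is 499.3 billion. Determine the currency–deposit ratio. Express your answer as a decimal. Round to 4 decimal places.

0.2700

Using m = M/MB = 499.3/160 = 3.120625. From m = (1 + c)/(c + rr + e), rearranging gives 1 + c = m·(c + rr + e), so c·(1 − m) = m·(rr + e) − 1.
Hence c = [m·(rr + e) − 1]/(1 − m) = [3.120625 × (0.047 + 0.09) − 1] / (1 − 3.120625) ≈ 0.269955.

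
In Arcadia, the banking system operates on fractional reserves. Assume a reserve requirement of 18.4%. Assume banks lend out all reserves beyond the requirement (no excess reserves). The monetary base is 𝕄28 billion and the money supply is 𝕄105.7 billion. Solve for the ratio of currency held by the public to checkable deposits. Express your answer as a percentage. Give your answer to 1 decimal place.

11.0%

Using m = M/MB = 105.7/28 = 3.775000. From m = (1 + c)/(c + rr + e), rearranging gives 1 + c = m·(c + rr + e), so c·(1 − m) = m·(rr + e) − 1.
Hence c = [m·(rr + e) − 1]/(1 − m) = [3.775000 × (0.184 + 0) − 1] / (1 − 3.775000) ≈ 0.110054.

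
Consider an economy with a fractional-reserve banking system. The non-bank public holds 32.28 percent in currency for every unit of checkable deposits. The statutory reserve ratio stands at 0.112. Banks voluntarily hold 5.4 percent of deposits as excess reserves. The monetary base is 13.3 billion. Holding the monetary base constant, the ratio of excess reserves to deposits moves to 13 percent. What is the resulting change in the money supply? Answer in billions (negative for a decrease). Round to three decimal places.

-4.843 billion

Initially m₁ = (1 + 0.3228) / (0.112 + 0.054 + 0.3228) ≈ 2.706219, so M₁ = 2.706219 × 13.3 ≈ 35.9927 billion.
After the change m₂ = (1 + 0.3228) / (0.112 + 0.13 + 0.3228) ≈ 2.342068, so M₂ = 2.342068 × 13.3 ≈ 31.1495 billion.
ΔM = M₂ − M₁ = 31.1495 − 35.9927 = -4.8432 billion.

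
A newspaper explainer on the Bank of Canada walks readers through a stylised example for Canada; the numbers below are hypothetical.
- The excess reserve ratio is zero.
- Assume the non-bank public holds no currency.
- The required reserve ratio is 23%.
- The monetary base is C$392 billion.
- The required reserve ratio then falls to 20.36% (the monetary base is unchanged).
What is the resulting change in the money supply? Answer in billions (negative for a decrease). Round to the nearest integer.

C$221 billion

Initially m₁ = 1 / (0.23) ≈ 4.3478, so M₁ = 4.3478 × 392 = 1704.3376 billion.
After the change m₂ = 1 / (0.2036) ≈ 4.9116, so M₂ = 4.9116 × 392 = 1925.3472 billion.
ΔM = M₂ − M₁ = 1925.3472 − 1704.3376 = 221.0096 billion.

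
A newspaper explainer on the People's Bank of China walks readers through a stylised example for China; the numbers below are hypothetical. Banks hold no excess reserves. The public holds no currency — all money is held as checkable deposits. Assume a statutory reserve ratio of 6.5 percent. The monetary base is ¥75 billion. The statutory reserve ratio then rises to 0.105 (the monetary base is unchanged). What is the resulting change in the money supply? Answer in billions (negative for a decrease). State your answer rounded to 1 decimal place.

Initially m₁ = 1 / (0.065) ≈ 15.3846, so M₁ = 15.3846 × 75 = 1153.845 billion.
After the change m₂ = 1 / (0.105) ≈ 9.5238, so M₂ = 9.5238 × 75 = 714.285 billion.
ΔM = M₂ − M₁ = 714.285 − 1153.845 = -439.56 billion.

-439.6 billion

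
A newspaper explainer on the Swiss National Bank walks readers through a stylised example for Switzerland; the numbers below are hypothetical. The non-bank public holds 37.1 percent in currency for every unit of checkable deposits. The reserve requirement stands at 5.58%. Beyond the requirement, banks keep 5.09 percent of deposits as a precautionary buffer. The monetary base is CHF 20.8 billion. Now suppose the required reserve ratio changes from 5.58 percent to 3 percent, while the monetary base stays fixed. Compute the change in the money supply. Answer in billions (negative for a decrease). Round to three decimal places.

CHF 3.408 billion

Initially m₁ = (1 + 0.371) / (0.0558 + 0.0509 + 0.371) ≈ 2.870002, so M₁ = 2.870002 × 20.8 ≈ 59.696 billion.
After the change m₂ = (1 + 0.371) / (0.03 + 0.0509 + 0.371) ≈ 3.033857, so M₂ = 3.033857 × 20.8 ≈ 63.1042 billion.
ΔM = M₂ − M₁ = 63.1042 − 59.696 = 3.4082 billion.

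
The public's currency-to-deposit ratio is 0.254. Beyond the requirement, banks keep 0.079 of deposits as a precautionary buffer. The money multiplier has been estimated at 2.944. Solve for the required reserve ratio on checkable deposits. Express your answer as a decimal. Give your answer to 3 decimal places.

0.093

Using m = 2.944. Since m = (1 + c)/(c + rr + e), the denominator satisfies c + rr + e = (1 + c)/m = (1 + 0.254) / 2.944 ≈ 0.425951.
With c = 0.254 and e = 0.079, the required reserve ratio on checkable deposits is 0.425951 − 0.254 − 0.079 = 0.092951.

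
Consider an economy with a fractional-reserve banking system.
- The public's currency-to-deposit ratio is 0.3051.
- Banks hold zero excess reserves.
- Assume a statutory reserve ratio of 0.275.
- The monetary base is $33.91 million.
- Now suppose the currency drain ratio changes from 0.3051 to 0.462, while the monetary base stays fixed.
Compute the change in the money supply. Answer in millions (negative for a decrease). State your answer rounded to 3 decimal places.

Initially m₁ = (1 + 0.3051) / (0.275 + 0.3051) ≈ 2.249785, so M₁ = 2.249785 × 33.91 ≈ 76.2902 million.
After the change m₂ = (1 + 0.462) / (0.275 + 0.462) ≈ 1.983718, so M₂ = 1.983718 × 33.91 ≈ 67.2679 million.
ΔM = M₂ − M₁ = 67.2679 − 76.2902 = -9.0223 million.

-9.022 million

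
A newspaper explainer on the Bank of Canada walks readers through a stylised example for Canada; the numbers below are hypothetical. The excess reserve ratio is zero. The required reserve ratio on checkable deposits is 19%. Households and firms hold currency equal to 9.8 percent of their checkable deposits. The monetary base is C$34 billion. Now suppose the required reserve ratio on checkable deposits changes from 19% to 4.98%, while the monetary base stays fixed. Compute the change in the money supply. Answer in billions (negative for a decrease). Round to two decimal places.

C$122.96 billion

Initially m₁ = (1 + 0.098) / (0.19 + 0.098) = 3.81250, so M₁ = 3.81250 × 34 = 129.625 billion.
After the change m₂ = (1 + 0.098) / (0.0498 + 0.098) ≈ 7.42896, so M₂ = 7.42896 × 34 ≈ 252.5846 billion.
ΔM = M₂ − M₁ = 252.5846 − 129.625 = 122.9596 billion.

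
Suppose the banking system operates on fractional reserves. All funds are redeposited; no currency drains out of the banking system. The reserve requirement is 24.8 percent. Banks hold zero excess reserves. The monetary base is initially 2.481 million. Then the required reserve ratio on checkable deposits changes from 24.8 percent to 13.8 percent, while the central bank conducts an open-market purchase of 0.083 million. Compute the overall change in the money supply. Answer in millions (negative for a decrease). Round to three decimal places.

Before: m₁ = 1 / (0.248) ≈ 4.03226, MB₁ = 2.481, so M₁ = 4.03226 × 2.481 ≈ 10.004 million.
After: m₂ = 1 / (0.138) ≈ 7.24638, MB₂ = 2.481 + 0.083 = 2.564, so M₂ = 7.24638 × 2.564 ≈ 18.5797 million.
ΔM = M₂ − M₁ = 18.5797 − 10.004 = 8.5757 million.

8.576 million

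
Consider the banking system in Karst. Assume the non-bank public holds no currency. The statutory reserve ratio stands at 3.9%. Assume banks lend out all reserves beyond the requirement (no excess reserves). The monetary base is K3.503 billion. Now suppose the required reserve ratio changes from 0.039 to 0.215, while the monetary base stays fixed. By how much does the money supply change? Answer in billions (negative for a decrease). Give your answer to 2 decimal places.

Initially m₁ = 1 / (0.039) ≈ 25.6410, so M₁ = 25.6410 × 3.503 ≈ 89.8204 billion.
After the change m₂ = 1 / (0.215) ≈ 4.6512, so M₂ = 4.6512 × 3.503 ≈ 16.2932 billion.
ΔM = M₂ − M₁ = 16.2932 − 89.8204 = -73.5272 billion.

-73.53 billion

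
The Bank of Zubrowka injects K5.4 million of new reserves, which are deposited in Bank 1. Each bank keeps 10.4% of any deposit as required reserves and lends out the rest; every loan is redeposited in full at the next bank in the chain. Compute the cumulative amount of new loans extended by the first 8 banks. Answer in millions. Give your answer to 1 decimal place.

K27.2 million

Bank i lends (1 − rr)^i of the original deposit: Bank 1 lends 5.4·0.8960 = 4.8384, Bank 2 lends 5.4·0.8960² ≈ 4.3352, and so on.
Summing a geometric series: total = 5.4·[0.8960·(1 − 0.8960^8) / (1 − 0.8960)] ≈ 27.1975 million.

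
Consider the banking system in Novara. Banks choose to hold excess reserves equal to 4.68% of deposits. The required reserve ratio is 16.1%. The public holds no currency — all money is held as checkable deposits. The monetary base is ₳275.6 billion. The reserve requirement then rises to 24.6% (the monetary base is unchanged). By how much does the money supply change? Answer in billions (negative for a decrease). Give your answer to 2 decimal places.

Initially m₁ = 1 / (0.161 + 0.0468) ≈ 4.812320, so M₁ = 4.812320 × 275.6 ≈ 1326.2754 billion.
After the change m₂ = 1 / (0.246 + 0.0468) ≈ 3.415301, so M₂ = 3.415301 × 275.6 ≈ 941.257 billion.
ΔM = M₂ − M₁ = 941.257 − 1326.2754 = -385.0184 billion.

-385.02 billion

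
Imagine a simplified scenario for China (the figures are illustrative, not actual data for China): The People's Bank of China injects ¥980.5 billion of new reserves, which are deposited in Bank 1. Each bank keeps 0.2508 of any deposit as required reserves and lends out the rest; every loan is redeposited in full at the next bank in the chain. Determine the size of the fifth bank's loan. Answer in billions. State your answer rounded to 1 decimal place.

Each bank lends a fraction (1 − rr) = 0.7492 of the deposit it receives, so Bank 5 receives 980.5·0.7492^4 and lends 980.5·0.7492^5 ≈ 231.4389 billion.

¥231.4 billion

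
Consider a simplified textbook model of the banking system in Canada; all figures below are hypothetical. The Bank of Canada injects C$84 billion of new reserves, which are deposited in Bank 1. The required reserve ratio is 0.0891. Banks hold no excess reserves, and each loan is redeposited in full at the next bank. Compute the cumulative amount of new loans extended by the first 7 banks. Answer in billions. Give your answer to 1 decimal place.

Bank i lends (1 − rr)^i of the original deposit: Bank 1 lends 84·0.9109 = 76.5156, Bank 2 lends 84·0.9109² ≈ 69.6981, and so on.
Summing a geometric series: total = 84·[0.9109·(1 − 0.9109^7) / (1 − 0.9109)] ≈ 411.9053 billion.

C$411.9 billion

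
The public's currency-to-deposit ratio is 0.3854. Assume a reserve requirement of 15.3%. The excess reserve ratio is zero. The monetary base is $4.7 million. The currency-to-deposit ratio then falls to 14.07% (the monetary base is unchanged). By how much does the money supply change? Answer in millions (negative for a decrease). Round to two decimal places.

$6.16 million

Initially m₁ = (1 + 0.3854) / (0.153 + 0.3854) ≈ 2.5732, so M₁ = 2.5732 × 4.7 ≈ 12.094 million.
After the change m₂ = (1 + 0.1407) / (0.153 + 0.1407) ≈ 3.8839, so M₂ = 3.8839 × 4.7 ≈ 18.2543 million.
ΔM = M₂ − M₁ = 18.2543 − 12.094 = 6.1603 million.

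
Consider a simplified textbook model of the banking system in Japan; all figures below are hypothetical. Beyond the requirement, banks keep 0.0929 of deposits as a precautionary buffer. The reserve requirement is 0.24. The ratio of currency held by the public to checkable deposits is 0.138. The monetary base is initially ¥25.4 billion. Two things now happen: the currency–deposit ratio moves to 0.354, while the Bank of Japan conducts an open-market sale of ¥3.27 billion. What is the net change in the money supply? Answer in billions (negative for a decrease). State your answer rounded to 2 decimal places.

-17.76 billion

Before: m₁ = (1 + 0.138) / (0.24 + 0.0929 + 0.138) ≈ 2.41665, MB₁ = 25.4, so M₁ = 2.41665 × 25.4 ≈ 61.3829 billion.
After: m₂ = (1 + 0.354) / (0.24 + 0.0929 + 0.354) ≈ 1.97117, MB₂ = 25.4 − 3.27 = 22.13, so M₂ = 1.97117 × 22.13 ≈ 43.622 billion.
ΔM = M₂ − M₁ = 43.622 − 61.3829 = -17.7609 billion.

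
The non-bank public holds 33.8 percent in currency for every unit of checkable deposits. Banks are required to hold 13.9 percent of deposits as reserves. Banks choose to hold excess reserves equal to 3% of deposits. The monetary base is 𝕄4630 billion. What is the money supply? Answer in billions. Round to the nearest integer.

The money multiplier is m = (1 + c) / (rr + e + c) = (1 + 0.338) / (0.139 + 0.03 + 0.338) ≈ 2.63905.
So M = m × MB = 2.63905 × 4630 = 12218.8015 billion.

𝕄12219 billion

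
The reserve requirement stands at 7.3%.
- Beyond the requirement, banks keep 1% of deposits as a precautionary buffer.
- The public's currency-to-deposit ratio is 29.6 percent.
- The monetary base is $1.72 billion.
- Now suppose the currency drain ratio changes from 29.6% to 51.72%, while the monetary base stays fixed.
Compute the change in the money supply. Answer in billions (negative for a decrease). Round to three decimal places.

Initially m₁ = (1 + 0.296) / (0.073 + 0.01 + 0.296) ≈ 3.41953, so M₁ = 3.41953 × 1.72 ≈ 5.8816 billion.
After the change m₂ = (1 + 0.5172) / (0.073 + 0.01 + 0.5172) ≈ 2.52782, so M₂ = 2.52782 × 1.72 ≈ 4.3479 billion.
ΔM = M₂ − M₁ = 4.3479 − 5.8816 = -1.5337 billion.

-1.534 billion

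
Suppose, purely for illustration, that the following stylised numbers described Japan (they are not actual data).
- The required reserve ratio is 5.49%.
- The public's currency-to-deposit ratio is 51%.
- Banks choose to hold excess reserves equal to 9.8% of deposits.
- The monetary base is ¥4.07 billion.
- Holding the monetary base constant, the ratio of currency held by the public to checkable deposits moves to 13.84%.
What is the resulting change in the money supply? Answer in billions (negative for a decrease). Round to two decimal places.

Initially m₁ = (1 + 0.51) / (0.0549 + 0.098 + 0.51) ≈ 2.2779, so M₁ = 2.2779 × 4.07 ≈ 9.2711 billion.
After the change m₂ = (1 + 0.1384) / (0.0549 + 0.098 + 0.1384) ≈ 3.9080, so M₂ = 3.9080 × 4.07 ≈ 15.9056 billion.
ΔM = M₂ − M₁ = 15.9056 − 9.2711 = 6.6345 billion.

¥6.63 billion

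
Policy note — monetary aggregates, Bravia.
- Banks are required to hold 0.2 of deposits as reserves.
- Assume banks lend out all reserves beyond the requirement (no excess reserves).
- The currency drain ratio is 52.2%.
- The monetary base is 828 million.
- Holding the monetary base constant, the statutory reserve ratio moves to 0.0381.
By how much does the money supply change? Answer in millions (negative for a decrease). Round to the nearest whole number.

Initially m₁ = (1 + 0.522) / (0.2 + 0.522) ≈ 2.1080, so M₁ = 2.1080 × 828 = 1745.424 million.
After the change m₂ = (1 + 0.522) / (0.0381 + 0.522) ≈ 2.7174, so M₂ = 2.7174 × 828 = 2250.0072 million.
ΔM = M₂ − M₁ = 2250.0072 − 1745.424 = 504.5832 million.

505 million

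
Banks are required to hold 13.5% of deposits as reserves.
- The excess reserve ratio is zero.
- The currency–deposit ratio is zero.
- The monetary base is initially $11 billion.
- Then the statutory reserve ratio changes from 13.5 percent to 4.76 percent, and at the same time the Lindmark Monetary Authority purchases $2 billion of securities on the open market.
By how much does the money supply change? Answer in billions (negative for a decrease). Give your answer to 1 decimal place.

$191.6 billion

Before: m₁ = 1 / (0.135) ≈ 7.4074, MB₁ = 11, so M₁ = 7.4074 × 11 = 81.4814 billion.
After: m₂ = 1 / (0.0476) ≈ 21.0084, MB₂ = 11 + 2 = 13, so M₂ = 21.0084 × 13 = 273.1092 billion.
ΔM = M₂ − M₁ = 273.1092 − 81.4814 = 191.6278 billion.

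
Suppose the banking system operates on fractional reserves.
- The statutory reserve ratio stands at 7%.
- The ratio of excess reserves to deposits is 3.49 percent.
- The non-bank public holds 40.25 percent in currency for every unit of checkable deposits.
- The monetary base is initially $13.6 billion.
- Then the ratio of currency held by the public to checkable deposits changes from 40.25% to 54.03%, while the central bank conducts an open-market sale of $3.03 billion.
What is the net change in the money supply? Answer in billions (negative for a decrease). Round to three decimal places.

-12.358 billion

Before: m₁ = (1 + 0.4025) / (0.07 + 0.0349 + 0.4025) ≈ 2.764091, MB₁ = 13.6, so M₁ = 2.764091 × 13.6 ≈ 37.5916 billion.
After: m₂ = (1 + 0.5403) / (0.07 + 0.0349 + 0.5403) ≈ 2.387322, MB₂ = 13.6 − 3.03 = 10.57, so M₂ = 2.387322 × 10.57 ≈ 25.234 billion.
ΔM = M₂ − M₁ = 25.234 − 37.5916 = -12.3576 billion.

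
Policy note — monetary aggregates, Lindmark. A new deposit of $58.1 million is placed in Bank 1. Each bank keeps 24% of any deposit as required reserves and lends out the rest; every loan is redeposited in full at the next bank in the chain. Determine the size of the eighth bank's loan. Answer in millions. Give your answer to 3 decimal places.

$6.467 million

Each bank lends a fraction (1 − rr) = 0.7600 of the deposit it receives, so Bank 8 receives 58.1·0.7600^7 and lends 58.1·0.7600^8 ≈ 6.4667 million.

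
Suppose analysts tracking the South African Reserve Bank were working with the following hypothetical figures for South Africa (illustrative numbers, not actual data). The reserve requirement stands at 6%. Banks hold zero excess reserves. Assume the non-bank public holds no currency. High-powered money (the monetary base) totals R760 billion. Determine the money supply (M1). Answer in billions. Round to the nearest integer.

With no currency drain or excess reserves, the money multiplier is m = 1/rr = 1/0.06 ≈ 16.6667.
Money supply M = m × MB = 16.6667 × 760 = 12666.692 billion.

R12667 billion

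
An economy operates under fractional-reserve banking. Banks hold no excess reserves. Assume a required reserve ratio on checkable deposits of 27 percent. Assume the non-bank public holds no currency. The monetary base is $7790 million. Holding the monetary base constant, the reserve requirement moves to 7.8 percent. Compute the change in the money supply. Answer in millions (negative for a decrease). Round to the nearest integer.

Initially m₁ = 1 / (0.27) ≈ 3.70370, so M₁ = 3.70370 × 7790 = 28851.823 million.
After the change m₂ = 1 / (0.078) ≈ 12.82051, so M₂ = 12.82051 × 7790 = 99871.7729 million.
ΔM = M₂ − M₁ = 99871.7729 − 28851.823 = 71019.9499 million.

$71020 million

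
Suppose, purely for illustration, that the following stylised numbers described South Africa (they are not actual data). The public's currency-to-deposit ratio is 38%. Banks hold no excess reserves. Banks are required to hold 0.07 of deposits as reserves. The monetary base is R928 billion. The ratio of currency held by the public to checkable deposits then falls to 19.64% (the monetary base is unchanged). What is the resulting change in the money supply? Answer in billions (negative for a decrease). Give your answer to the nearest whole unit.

R1322 billion

Initially m₁ = (1 + 0.38) / (0.07 + 0.38) ≈ 3.0667, so M₁ = 3.0667 × 928 = 2845.8976 billion.
After the change m₂ = (1 + 0.1964) / (0.07 + 0.1964) ≈ 4.4910, so M₂ = 4.4910 × 928 = 4167.648 billion.
ΔM = M₂ − M₁ = 4167.648 − 2845.8976 = 1321.7504 billion.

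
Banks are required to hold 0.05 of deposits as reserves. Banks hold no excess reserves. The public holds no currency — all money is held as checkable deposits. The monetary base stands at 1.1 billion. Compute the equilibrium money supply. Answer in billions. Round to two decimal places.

With no currency drain or excess reserves, the money multiplier is m = 1/rr = 1/0.05 = 20.
Money supply M = m × MB = 20 × 1.1 = 22 billion.

22.00 billion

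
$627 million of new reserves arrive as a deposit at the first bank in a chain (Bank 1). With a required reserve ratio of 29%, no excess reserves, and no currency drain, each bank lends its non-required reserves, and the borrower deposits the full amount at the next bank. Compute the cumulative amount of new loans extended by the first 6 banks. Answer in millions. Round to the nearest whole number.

$1338 million

Bank i lends (1 − rr)^i of the original deposit: Bank 1 lends 627·0.7100 = 445.1700, Bank 2 lends 627·0.7100² = 316.0707, and so on.
Summing a geometric series: total = 627·[0.7100·(1 − 0.7100^6) / (1 − 0.7100)] ≈ 1338.4262 million.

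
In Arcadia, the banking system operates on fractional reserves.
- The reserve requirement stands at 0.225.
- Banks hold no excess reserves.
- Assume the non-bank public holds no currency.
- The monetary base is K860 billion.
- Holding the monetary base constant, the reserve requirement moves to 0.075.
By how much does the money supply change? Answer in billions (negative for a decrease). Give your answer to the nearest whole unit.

K7644 billion

Initially m₁ = 1 / (0.225) ≈ 4.4444, so M₁ = 4.4444 × 860 = 3822.184 billion.
After the change m₂ = 1 / (0.075) ≈ 13.3333, so M₂ = 13.3333 × 860 = 11466.638 billion.
ΔM = M₂ − M₁ = 11466.638 − 3822.184 = 7644.454 billion.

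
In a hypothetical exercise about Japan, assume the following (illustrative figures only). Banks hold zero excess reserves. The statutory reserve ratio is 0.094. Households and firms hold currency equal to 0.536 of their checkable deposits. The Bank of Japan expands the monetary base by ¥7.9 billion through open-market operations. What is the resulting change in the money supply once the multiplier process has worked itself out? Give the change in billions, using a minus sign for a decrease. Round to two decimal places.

The money multiplier is m = (1 + c) / (rr + c) = (1 + 0.536) / (0.094 + 0.536) ≈ 2.4381.
The purchase adds 7.9 billion of base, so ΔM = m × ΔMB = 2.4381 × (+7.9) ≈ 19.261 billion.

¥19.26 billion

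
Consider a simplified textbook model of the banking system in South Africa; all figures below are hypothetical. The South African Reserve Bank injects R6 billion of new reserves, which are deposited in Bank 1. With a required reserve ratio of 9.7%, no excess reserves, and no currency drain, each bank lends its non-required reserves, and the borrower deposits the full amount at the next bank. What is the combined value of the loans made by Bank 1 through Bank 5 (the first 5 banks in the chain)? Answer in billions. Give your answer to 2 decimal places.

R22.32 billion

Bank i lends (1 − rr)^i of the original deposit: Bank 1 lends 6·0.9030 = 5.4180, Bank 2 lends 6·0.9030² ≈ 4.8925, and so on.
Summing a geometric series: total = 6·[0.9030·(1 − 0.9030^5) / (1 − 0.9030)] ≈ 22.3201 billion.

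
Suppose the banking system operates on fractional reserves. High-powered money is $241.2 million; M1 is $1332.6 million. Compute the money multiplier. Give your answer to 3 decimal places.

5.525

The money multiplier is m = M / MB = 1332.6 / 241.2 ≈ 5.52488.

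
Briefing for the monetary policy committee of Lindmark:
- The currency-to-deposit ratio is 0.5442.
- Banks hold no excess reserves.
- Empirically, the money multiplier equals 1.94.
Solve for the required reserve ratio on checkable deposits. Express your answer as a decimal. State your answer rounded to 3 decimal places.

Using m = 1.94. Since m = (1 + c)/(c + rr + e), the denominator satisfies c + rr + e = (1 + c)/m = (1 + 0.5442) / 1.94 ≈ 0.795979.
With c = 0.5442 and e = 0, the required reserve ratio on checkable deposits is 0.795979 − 0.5442 − 0 = 0.251779.

0.252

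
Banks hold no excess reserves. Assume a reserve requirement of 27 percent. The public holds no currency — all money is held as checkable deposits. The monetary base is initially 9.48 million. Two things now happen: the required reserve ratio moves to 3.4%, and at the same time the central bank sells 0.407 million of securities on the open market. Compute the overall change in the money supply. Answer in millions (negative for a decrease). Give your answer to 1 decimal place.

231.7 million

Before: m₁ = 1 / (0.27) ≈ 3.7037, MB₁ = 9.48, so M₁ = 3.7037 × 9.48 ≈ 35.1111 million.
After: m₂ = 1 / (0.034) ≈ 29.4118, MB₂ = 9.48 − 0.407 = 9.073, so M₂ = 29.4118 × 9.073 ≈ 266.8533 million.
ΔM = M₂ − M₁ = 266.8533 − 35.1111 = 231.7422 million.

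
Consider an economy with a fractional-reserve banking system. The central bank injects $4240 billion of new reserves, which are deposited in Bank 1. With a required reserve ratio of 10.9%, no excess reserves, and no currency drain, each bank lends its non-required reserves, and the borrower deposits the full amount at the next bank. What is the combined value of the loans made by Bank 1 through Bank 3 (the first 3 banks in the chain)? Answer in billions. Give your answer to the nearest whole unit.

Bank i lends (1 − rr)^i of the original deposit: Bank 1 lends 4240·0.8910 = 3777.8400, Bank 2 lends 4240·0.8910² ≈ 3366.0554, and so on.
Summing a geometric series: total = 4240·[0.8910·(1 − 0.8910^3) / (1 − 0.8910)] ≈ 10143.0508 billion.

$10143 billion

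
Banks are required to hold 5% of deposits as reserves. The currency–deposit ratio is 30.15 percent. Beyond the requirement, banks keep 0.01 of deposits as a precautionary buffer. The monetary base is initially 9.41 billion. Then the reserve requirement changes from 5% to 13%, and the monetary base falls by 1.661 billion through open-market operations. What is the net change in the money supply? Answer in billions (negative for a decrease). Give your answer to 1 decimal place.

-11.0 billion

Before: m₁ = (1 + 0.3015) / (0.05 + 0.01 + 0.3015) ≈ 3.6003, MB₁ = 9.41, so M₁ = 3.6003 × 9.41 ≈ 33.8788 billion.
After: m₂ = (1 + 0.3015) / (0.13 + 0.01 + 0.3015) ≈ 2.9479, MB₂ = 9.41 − 1.661 = 7.749, so M₂ = 2.9479 × 7.749 ≈ 22.8433 billion.
ΔM = M₂ − M₁ = 22.8433 − 33.8788 = -11.0355 billion.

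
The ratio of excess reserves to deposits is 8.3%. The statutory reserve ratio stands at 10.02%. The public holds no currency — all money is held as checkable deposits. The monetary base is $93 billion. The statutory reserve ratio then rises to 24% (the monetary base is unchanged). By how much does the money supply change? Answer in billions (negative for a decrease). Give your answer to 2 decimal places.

Initially m₁ = 1 / (0.1002 + 0.083) ≈ 5.45852, so M₁ = 5.45852 × 93 ≈ 507.6424 billion.
After the change m₂ = 1 / (0.24 + 0.083) ≈ 3.09598, so M₂ = 3.09598 × 93 ≈ 287.9261 billion.
ΔM = M₂ − M₁ = 287.9261 − 507.6424 = -219.7163 billion.

-219.72 billion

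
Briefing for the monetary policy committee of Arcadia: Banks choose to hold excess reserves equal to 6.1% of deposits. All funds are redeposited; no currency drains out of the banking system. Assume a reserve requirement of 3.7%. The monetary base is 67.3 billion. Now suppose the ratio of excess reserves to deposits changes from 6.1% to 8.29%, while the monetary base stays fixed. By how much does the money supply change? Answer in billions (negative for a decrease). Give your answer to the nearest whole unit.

Initially m₁ = 1 / (0.037 + 0.061) ≈ 10.2041, so M₁ = 10.2041 × 67.3 ≈ 686.7359 billion.
After the change m₂ = 1 / (0.037 + 0.0829) ≈ 8.3403, so M₂ = 8.3403 × 67.3 ≈ 561.3022 billion.
ΔM = M₂ − M₁ = 561.3022 − 686.7359 = -125.4337 billion.

-125 billion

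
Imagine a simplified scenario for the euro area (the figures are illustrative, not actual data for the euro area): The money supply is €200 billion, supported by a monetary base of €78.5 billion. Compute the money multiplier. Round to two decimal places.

2.55

The money multiplier is m = M / MB = 200 / 78.5 ≈ 2.54777.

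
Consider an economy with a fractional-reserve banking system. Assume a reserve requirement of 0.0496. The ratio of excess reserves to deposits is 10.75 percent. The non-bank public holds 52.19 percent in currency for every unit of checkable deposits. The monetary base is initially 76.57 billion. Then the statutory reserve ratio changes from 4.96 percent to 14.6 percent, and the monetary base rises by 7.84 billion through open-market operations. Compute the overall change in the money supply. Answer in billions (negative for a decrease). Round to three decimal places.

Before: m₁ = (1 + 0.5219) / (0.0496 + 0.1075 + 0.5219) ≈ 2.241384, MB₁ = 76.57, so M₁ = 2.241384 × 76.57 ≈ 171.6228 billion.
After: m₂ = (1 + 0.5219) / (0.146 + 0.1075 + 0.5219) ≈ 1.962729, MB₂ = 76.57 + 7.84 = 84.41, so M₂ = 1.962729 × 84.41 ≈ 165.674 billion.
ΔM = M₂ − M₁ = 165.674 − 171.6228 = -5.9488 billion.

-5.949 billion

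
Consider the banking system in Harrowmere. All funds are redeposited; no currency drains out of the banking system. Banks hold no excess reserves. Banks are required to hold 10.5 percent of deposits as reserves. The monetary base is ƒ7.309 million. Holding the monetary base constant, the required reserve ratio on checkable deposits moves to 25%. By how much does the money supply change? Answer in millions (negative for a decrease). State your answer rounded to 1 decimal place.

-40.4 million

Initially m₁ = 1 / (0.105) ≈ 9.5238, so M₁ = 9.5238 × 7.309 ≈ 69.6095 million.
After the change m₂ = 1 / (0.25) = 4, so M₂ = 4 × 7.309 = 29.236 million.
ΔM = M₂ − M₁ = 29.236 − 69.6095 = -40.3735 million.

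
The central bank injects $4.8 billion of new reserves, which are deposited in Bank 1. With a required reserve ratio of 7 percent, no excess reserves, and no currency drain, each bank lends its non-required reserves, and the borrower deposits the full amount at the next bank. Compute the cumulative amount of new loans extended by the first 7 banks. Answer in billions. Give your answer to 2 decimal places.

$25.40 billion

Bank i lends (1 − rr)^i of the original deposit: Bank 1 lends 4.8·0.9300 = 4.4640, Bank 2 lends 4.8·0.9300² ≈ 4.1515, and so on.
Summing a geometric series: total = 4.8·[0.9300·(1 − 0.9300^7) / (1 − 0.9300)] ≈ 25.4001 billion.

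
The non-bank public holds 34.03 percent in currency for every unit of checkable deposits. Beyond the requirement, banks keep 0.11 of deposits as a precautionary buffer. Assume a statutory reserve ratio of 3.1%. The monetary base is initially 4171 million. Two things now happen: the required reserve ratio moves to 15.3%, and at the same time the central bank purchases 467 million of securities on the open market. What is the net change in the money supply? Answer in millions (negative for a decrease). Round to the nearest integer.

-1311 million

Before: m₁ = (1 + 0.3403) / (0.031 + 0.11 + 0.3403) ≈ 2.78475, MB₁ = 4171, so M₁ = 2.78475 × 4171 ≈ 11615.1923 million.
After: m₂ = (1 + 0.3403) / (0.153 + 0.11 + 0.3403) ≈ 2.22161, MB₂ = 4171 + 467 = 4638, so M₂ = 2.22161 × 4638 ≈ 10303.8272 million.
ΔM = M₂ − M₁ = 10303.8272 − 11615.1923 = -1311.3651 million.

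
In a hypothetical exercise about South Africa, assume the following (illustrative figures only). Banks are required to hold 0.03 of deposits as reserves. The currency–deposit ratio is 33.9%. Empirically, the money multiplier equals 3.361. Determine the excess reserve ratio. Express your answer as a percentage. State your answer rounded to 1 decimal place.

2.9%

Using m = 3.361. Since m = (1 + c)/(c + rr + e), the denominator satisfies c + rr + e = (1 + c)/m = (1 + 0.339) / 3.361 ≈ 0.398393.
With c = 0.339 and rr = 0.03, the excess reserve ratio is 0.398393 − 0.339 − 0.03 = 0.029393.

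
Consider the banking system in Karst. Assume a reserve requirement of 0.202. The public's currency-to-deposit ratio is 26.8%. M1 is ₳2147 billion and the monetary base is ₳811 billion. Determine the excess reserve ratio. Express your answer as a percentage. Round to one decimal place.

0.9%

Using m = M/MB = 2147/811 ≈ 2.647349. Since m = (1 + c)/(c + rr + e), the denominator satisfies c + rr + e = (1 + c)/m = (1 + 0.268) / 2.647349 ≈ 0.478970.
With c = 0.268 and rr = 0.202, the excess reserve ratio is 0.478970 − 0.268 − 0.202 = 0.00897.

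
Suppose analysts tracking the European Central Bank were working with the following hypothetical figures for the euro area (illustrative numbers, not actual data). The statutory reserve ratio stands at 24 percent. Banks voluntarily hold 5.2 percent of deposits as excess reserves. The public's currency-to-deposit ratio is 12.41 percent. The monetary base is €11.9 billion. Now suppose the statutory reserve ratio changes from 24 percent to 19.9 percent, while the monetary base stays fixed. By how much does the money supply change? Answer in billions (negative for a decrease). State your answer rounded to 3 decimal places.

€3.514 billion

Initially m₁ = (1 + 0.1241) / (0.24 + 0.052 + 0.1241) ≈ 2.701514, so M₁ = 2.701514 × 11.9 ≈ 32.148 billion.
After the change m₂ = (1 + 0.1241) / (0.199 + 0.052 + 0.1241) ≈ 2.996801, so M₂ = 2.996801 × 11.9 ≈ 35.6619 billion.
ΔM = M₂ − M₁ = 35.6619 − 32.148 = 3.5139 billion.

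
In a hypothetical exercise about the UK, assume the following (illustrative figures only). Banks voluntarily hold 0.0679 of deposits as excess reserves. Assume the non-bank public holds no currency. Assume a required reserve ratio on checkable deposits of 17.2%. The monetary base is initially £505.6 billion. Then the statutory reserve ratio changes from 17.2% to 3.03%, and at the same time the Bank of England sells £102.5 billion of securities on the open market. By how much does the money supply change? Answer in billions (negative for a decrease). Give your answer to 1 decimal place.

£1997.3 billion

Before: m₁ = 1 / (0.172 + 0.0679) ≈ 4.16840, MB₁ = 505.6, so M₁ = 4.16840 × 505.6 ≈ 2107.543 billion.
After: m₂ = 1 / (0.0303 + 0.0679) ≈ 10.18330, MB₂ = 505.6 − 102.5 = 403.1, so M₂ = 10.18330 × 403.1 ≈ 4104.8882 billion.
ΔM = M₂ − M₁ = 4104.8882 − 2107.543 = 1997.3452 billion.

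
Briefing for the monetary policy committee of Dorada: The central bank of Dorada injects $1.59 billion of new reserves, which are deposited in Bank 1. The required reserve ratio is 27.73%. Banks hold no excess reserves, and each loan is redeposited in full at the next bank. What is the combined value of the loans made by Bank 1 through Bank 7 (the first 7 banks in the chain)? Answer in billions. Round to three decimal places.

Bank i lends (1 − rr)^i of the original deposit: Bank 1 lends 1.59·0.7227 ≈ 1.1491, Bank 2 lends 1.59·0.7227² ≈ 0.8304, and so on.
Summing a geometric series: total = 1.59·[0.7227·(1 − 0.7227^7) / (1 − 0.7227)] ≈ 3.7172 billion.

$3.717 billion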